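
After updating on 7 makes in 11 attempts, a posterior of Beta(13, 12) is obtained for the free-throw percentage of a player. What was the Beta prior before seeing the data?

Under Beta–binomial conjugacy the posterior parameters are (α+s, β+f).
Subtract the data counts: 13−7=6, 12−4=8.

Beta(6, 8)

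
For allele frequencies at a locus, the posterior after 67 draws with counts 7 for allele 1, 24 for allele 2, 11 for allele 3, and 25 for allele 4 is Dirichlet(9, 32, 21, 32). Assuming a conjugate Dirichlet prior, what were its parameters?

Dirichlet(2, 8, 10, 7)

For a Dirichlet(α) prior with multinomial counts c, the posterior is Dirichlet(α + c) componentwise.
Subtract each count from the matching posterior parameter: 9−7=2, 32−24=8, 21−11=10, 32−25=7.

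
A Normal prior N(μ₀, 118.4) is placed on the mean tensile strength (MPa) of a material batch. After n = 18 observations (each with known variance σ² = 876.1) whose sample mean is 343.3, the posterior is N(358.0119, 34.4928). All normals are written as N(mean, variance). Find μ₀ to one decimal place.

The posterior mean is a precision-weighted average: μ_n = (τ₀μ₀ + τ_data·x̄)/(τ₀+τ_data), with τ₀=1/σ₀² and τ_data=n/σ².
Here τ₀ = 1/118.4 = 0.008446 and τ_data = 18/876.1 = 0.020546, so τ_n = 0.028992.
Rearranging for μ₀: μ₀ = (μ_n·τ_n − τ_data·x̄)/τ₀ = (358.0119·0.028992 − 0.020546·343.3) / 0.008446 = 3.326039/0.008446 ≈ 393.8.

μ₀ = 393.8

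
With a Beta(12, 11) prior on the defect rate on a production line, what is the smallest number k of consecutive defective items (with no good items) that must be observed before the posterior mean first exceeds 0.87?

After k defective items and 0 good items the posterior is Beta(12+k, 11), with mean (12+k)/(12+11+k).
Set (12+k)/(23+k) > 0.87 and solve: k > (0.87·23 − 12)/(1 − 0.87) = 61.615.
The smallest integer exceeding 61.615 is 62, and checking k=62: (74)/(85) = 0.8706 > 0.87.

k = 62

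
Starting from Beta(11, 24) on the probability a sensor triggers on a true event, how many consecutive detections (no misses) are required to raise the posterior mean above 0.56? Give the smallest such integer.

k = 20

After k detections and 0 misses the posterior is Beta(11+k, 24), with mean (11+k)/(11+24+k).
Set (11+k)/(35+k) > 0.56 and solve: k > (0.56·35 − 11)/(1 − 0.56) = 19.545.
The smallest integer exceeding 19.545 is 20.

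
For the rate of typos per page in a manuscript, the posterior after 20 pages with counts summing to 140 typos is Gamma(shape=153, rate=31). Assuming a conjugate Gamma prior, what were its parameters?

A Gamma(α, β) prior (rate parametrization) on a Poisson rate with n observations summing to S gives posterior Gamma(α+S, β+n).
So α = 153 − 140 = 13 and β = 31 − 20 = 11.

Gamma(shape=13, rate=11)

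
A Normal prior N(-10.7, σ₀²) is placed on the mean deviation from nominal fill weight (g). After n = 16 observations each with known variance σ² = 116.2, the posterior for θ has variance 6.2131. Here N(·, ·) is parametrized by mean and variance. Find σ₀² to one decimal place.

For the Normal–Normal model with known σ², precisions add: τ_n = τ₀ + n/σ².
So 1/σ₀² = 1/6.2131 − 16/116.2 = 0.160950 − 0.137694 = 0.023256.
Hence σ₀² = 1/0.023256 ≈ 43.0.

σ₀² = 43.0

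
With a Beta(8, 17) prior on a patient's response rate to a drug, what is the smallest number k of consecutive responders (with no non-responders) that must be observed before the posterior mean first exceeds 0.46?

k = 7

After k responders and 0 non-responders the posterior is Beta(8+k, 17), with mean (8+k)/(8+17+k).
Set (8+k)/(25+k) > 0.46 and solve: k > (0.46·25 − 8)/(1 − 0.46) = 6.481.
The smallest integer exceeding 6.481 is 7.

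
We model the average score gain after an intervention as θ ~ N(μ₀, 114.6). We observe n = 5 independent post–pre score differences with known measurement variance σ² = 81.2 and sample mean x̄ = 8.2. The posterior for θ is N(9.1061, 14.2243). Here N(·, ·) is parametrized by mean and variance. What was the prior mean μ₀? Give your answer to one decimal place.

μ₀ = 15.5

The posterior mean is a precision-weighted average: μ_n = (τ₀μ₀ + τ_data·x̄)/(τ₀+τ_data), with τ₀=1/σ₀² and τ_data=n/σ².
Here τ₀ = 1/114.6 = 0.008726 and τ_data = 5/81.2 = 0.061576, so τ_n = 0.070302.
Rearranging for μ₀: μ₀ = (μ_n·τ_n − τ_data·x̄)/τ₀ = (9.1061·0.070302 − 0.061576·8.2) / 0.008726 = 0.135254/0.008726 ≈ 15.5.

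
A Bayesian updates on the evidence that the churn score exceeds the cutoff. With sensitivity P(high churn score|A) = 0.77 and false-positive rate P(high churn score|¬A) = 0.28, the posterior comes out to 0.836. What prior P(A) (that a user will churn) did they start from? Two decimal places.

Bayes' rule in odds form gives O(A|E) = O(A)·[P(E|A)/P(E|¬A)], hence O(A) = O(A|E)/LR.
Posterior odds = 0.836/(1−0.836) = 5.0976. LR = 0.77/0.28 = 2.7500.
Prior odds = 5.0976/2.7500 = 1.8537, so P(A) = 1.8537/(1+1.8537) ≈ 0.65.

P(A) = 0.65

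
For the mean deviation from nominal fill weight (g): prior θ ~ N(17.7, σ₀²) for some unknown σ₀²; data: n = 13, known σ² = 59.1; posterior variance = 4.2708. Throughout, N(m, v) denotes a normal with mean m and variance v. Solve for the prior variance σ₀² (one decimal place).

σ₀² = 70.5

Posterior precision equals prior precision plus data precision: 1/σ_n² = 1/σ₀² + n/σ².
So 1/σ₀² = 1/4.2708 − 13/59.1 = 0.234148 − 0.219966 = 0.014182.
Hence σ₀² = 1/0.014182 ≈ 70.5.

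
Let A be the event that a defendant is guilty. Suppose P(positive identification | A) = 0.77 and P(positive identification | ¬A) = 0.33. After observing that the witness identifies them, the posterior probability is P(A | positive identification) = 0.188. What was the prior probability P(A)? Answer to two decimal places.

Bayes' rule in odds form gives O(A|E) = O(A)·[P(E|A)/P(E|¬A)], hence O(A) = O(A|E)/LR.
Posterior odds = 0.188/(1−0.188) = 0.2315. LR = 0.77/0.33 = 2.3333.
Prior odds = 0.2315/2.3333 = 0.0992, so P(A) = 0.0992/(1+0.0992) ≈ 0.09.

P(A) = 0.09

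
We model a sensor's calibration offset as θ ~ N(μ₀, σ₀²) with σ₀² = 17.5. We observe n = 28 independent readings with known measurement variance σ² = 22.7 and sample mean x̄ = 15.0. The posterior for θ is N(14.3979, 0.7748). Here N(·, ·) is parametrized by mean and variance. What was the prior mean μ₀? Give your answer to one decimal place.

The posterior mean is a precision-weighted average: μ_n = (τ₀μ₀ + τ_data·x̄)/(τ₀+τ_data), with τ₀=1/σ₀² and τ_data=n/σ².
Here τ₀ = 1/17.5 = 0.057143 and τ_data = 28/22.7 = 1.233480, so τ_n = 1.290623.
Rearranging for μ₀: μ₀ = (μ_n·τ_n − τ_data·x̄)/τ₀ = (14.3979·1.290623 − 1.233480·15.0) / 0.057143 = 0.080061/0.057143 ≈ 1.4.

μ₀ = 1.4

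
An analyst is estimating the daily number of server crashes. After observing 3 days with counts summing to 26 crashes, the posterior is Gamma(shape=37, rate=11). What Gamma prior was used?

Gamma–Poisson conjugacy: posterior shape = α + Σxᵢ, posterior rate = β + n.
So α = 37 − 26 = 11 and β = 11 − 3 = 8.

Gamma(shape=11, rate=8)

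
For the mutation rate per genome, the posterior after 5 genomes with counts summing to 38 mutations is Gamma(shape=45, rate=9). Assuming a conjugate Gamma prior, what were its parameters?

Gamma(shape=7, rate=4)

Gamma–Poisson conjugacy: posterior shape = α + Σxᵢ, posterior rate = β + n.
So α = 45 − 38 = 7 and β = 9 − 5 = 4.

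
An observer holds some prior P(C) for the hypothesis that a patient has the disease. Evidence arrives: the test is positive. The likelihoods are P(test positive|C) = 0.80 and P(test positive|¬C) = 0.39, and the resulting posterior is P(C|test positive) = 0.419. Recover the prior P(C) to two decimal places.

P(C) = 0.26

Bayes' rule in odds form gives O(C|E) = O(C)·[P(E|C)/P(E|¬C)], hence O(C) = O(C|E)/LR.
Posterior odds = 0.419/(1−0.419) = 0.7212. LR = 0.80/0.39 = 2.0513.
Prior odds = 0.7212/2.0513 = 0.3516, so P(C) = 0.3516/(1+0.3516) ≈ 0.26.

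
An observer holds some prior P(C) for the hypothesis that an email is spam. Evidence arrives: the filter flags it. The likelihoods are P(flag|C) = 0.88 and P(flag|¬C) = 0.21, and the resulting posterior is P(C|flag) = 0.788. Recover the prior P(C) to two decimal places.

Bayes' rule in odds form gives O(C|E) = O(C)·[P(E|C)/P(E|¬C)], hence O(C) = O(C|E)/LR.
Posterior odds = 0.788/(1−0.788) = 3.7170. LR = 0.88/0.21 = 4.1905.
Prior odds = 3.7170/4.1905 = 0.8870, so P(C) = 0.8870/(1+0.8870) ≈ 0.47.

P(C) = 0.47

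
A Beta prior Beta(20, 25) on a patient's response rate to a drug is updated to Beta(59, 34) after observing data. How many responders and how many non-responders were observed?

Beta is conjugate to the binomial likelihood: posterior = Beta(a+s, b+f).
So s = 59 − 20 = 39 and f = 34 − 25 = 9.

39 responders and 9 non-responders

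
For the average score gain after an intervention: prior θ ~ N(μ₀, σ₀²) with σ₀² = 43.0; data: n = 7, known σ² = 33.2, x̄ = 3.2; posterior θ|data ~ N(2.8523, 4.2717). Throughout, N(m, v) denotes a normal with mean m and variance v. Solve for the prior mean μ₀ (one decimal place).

With known observation variance, the Normal–Normal posterior has precision τ_n = τ₀ + n/σ² and mean μ_n = (τ₀μ₀ + (n/σ²)x̄)/τ_n.
Here τ₀ = 1/43.0 = 0.023256 and τ_data = 7/33.2 = 0.210843, so τ_n = 0.234099.
Rearranging for μ₀: μ₀ = (μ_n·τ_n − τ_data·x̄)/τ₀ = (2.8523·0.234099 − 0.210843·3.2) / 0.023256 = -0.006977/0.023256 ≈ -0.3.

μ₀ = -0.3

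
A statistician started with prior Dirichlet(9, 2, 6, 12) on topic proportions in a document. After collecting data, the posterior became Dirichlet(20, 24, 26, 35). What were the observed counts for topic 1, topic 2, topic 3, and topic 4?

For a Dirichlet(α) prior with multinomial counts c, the posterior is Dirichlet(α + c) componentwise.
Counts are posterior − prior componentwise: 20−9=11, 24−2=22, 26−6=20, 35−12=23.

counts (11, 22, 20, 23)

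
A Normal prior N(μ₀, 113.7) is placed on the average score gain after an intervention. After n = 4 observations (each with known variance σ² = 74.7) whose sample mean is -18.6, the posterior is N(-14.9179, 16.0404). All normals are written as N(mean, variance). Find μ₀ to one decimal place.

The posterior mean is a precision-weighted average: μ_n = (τ₀μ₀ + τ_data·x̄)/(τ₀+τ_data), with τ₀=1/σ₀² and τ_data=n/σ².
Here τ₀ = 1/113.7 = 0.008795 and τ_data = 4/74.7 = 0.053548, so τ_n = 0.062343.
Rearranging for μ₀: μ₀ = (μ_n·τ_n − τ_data·x̄)/τ₀ = (-14.9179·0.062343 − 0.053548·-18.6) / 0.008795 = 0.065966/0.008795 ≈ 7.5.

μ₀ = 7.5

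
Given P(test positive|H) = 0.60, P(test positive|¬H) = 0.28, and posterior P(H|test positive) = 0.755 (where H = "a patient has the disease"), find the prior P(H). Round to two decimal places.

P(H) = 0.59

Bayes' rule in odds form gives O(H|E) = O(H)·[P(E|H)/P(E|¬H)], hence O(H) = O(H|E)/LR.
Posterior odds = 0.755/(1−0.755) = 3.0816. LR = 0.60/0.28 = 2.1429.
Prior odds = 3.0816/2.1429 = 1.4381, so P(H) = 1.4381/(1+1.4381) ≈ 0.59.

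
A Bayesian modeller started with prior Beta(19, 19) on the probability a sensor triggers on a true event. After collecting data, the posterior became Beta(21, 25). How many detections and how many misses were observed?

2 detections and 6 misses

Beta is conjugate to the binomial likelihood: posterior = Beta(α+s, β+f).
So s = 21 − 19 = 2 and f = 25 − 19 = 6.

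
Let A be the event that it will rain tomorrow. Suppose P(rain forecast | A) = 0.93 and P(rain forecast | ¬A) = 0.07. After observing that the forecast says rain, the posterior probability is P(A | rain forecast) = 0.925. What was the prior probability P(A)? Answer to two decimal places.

In odds form, posterior odds = prior odds × likelihood ratio, so prior odds = posterior odds ÷ LR.
Posterior odds = 0.925/(1−0.925) = 12.3333. LR = 0.93/0.07 = 13.2857.
Prior odds = 12.3333/13.2857 = 0.9283, so P(A) = 0.9283/(1+0.9283) ≈ 0.48.

P(A) = 0.48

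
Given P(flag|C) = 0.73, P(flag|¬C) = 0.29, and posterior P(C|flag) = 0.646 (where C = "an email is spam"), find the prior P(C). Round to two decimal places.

In odds form, posterior odds = prior odds × likelihood ratio, so prior odds = posterior odds ÷ LR.
Posterior odds = 0.646/(1−0.646) = 1.8249. LR = 0.73/0.29 = 2.5172.
Prior odds = 1.8249/2.5172 = 0.7250, so P(C) = 0.7250/(1+0.7250) ≈ 0.42.

P(C) = 0.42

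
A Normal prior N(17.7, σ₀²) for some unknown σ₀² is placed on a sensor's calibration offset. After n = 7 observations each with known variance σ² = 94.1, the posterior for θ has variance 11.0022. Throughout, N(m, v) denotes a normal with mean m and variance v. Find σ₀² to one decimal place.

σ₀² = 60.6

For the Normal–Normal model with known σ², precisions add: τ_n = τ₀ + n/σ².
So 1/σ₀² = 1/11.0022 − 7/94.1 = 0.090891 − 0.074389 = 0.016502.
Hence σ₀² = 1/0.016502 ≈ 60.6.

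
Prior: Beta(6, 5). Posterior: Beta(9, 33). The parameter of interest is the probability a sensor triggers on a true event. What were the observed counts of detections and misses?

3 detections and 28 misses

A Beta(α, β) prior with s successes and f failures in binomial data gives a Beta(α+s, β+f) posterior.
So s = 9 − 6 = 3 and f = 33 − 5 = 28.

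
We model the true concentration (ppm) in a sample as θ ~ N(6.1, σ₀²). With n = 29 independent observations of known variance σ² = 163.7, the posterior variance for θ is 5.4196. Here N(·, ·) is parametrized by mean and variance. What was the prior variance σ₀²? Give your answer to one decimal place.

σ₀² = 135.8

Posterior precision equals prior precision plus data precision: 1/σ_n² = 1/σ₀² + n/σ².
So 1/σ₀² = 1/5.4196 − 29/163.7 = 0.184515 − 0.177153 = 0.007362.
Hence σ₀² = 1/0.007362 ≈ 135.8.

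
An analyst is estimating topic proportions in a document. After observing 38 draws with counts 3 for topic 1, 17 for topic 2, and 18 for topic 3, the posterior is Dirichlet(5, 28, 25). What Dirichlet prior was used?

Dirichlet(2, 11, 7)

For a Dirichlet(α) prior with multinomial counts c, the posterior is Dirichlet(α + c) componentwise.
Subtract each count from the matching posterior parameter: 5−3=2, 28−17=11, 25−18=7.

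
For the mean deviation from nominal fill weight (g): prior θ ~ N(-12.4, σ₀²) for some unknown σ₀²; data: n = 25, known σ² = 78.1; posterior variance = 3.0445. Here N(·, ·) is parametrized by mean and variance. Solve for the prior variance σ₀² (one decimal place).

Posterior precision equals prior precision plus data precision: 1/σ_n² = 1/σ₀² + n/σ².
So 1/σ₀² = 1/3.0445 − 25/78.1 = 0.328461 − 0.320102 = 0.008359.
Hence σ₀² = 1/0.008359 ≈ 119.6.

σ₀² = 119.6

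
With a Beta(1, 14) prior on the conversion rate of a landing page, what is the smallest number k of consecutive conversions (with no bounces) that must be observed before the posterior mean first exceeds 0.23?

k = 4

After k conversions and 0 bounces the posterior is Beta(1+k, 14), with mean (1+k)/(1+14+k).
Set (1+k)/(15+k) > 0.23 and solve: k > (0.23·15 − 1)/(1 − 0.23) = 3.182.
The smallest integer exceeding 3.182 is 4.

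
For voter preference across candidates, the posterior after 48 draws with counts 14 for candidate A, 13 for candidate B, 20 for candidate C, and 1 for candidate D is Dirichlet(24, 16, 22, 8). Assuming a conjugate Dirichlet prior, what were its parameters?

For a Dirichlet(α) prior with multinomial counts c, the posterior is Dirichlet(α + c) componentwise.
Subtract each count from the matching posterior parameter: 24−14=10, 16−13=3, 22−20=2, 8−1=7.

Dirichlet(10, 3, 2, 7)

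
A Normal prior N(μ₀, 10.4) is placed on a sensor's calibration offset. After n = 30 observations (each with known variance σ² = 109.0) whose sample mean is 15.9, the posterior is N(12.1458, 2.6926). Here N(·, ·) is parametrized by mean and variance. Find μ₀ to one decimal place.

μ₀ = 1.4

The posterior mean is a precision-weighted average: μ_n = (τ₀μ₀ + τ_data·x̄)/(τ₀+τ_data), with τ₀=1/σ₀² and τ_data=n/σ².
Here τ₀ = 1/10.4 = 0.096154 and τ_data = 30/109.0 = 0.275229, so τ_n = 0.371383.
Rearranging for μ₀: μ₀ = (μ_n·τ_n − τ_data·x̄)/τ₀ = (12.1458·0.371383 − 0.275229·15.9) / 0.096154 = 0.134603/0.096154 ≈ 1.4.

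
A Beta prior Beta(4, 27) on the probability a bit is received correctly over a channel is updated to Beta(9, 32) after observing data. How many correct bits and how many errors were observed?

Beta is conjugate to the binomial likelihood: posterior = Beta(α+s, β+f).
Match parameters: s=9−4=5, f=32−27=5.

5 correct bits and 5 errors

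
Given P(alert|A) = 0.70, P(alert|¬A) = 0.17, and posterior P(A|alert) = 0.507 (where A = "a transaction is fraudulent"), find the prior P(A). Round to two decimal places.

P(A) = 0.20

In odds form, posterior odds = prior odds × likelihood ratio, so prior odds = posterior odds ÷ LR.
Posterior odds = 0.507/(1−0.507) = 1.0284. LR = 0.70/0.17 = 4.1176.
Prior odds = 1.0284/4.1176 = 0.2498, so P(A) = 0.2498/(1+0.2498) ≈ 0.20.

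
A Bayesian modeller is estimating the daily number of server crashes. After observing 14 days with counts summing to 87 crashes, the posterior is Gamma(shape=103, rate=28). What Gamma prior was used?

A Gamma(α, β) prior (rate parametrization) on a Poisson rate with n observations summing to S gives posterior Gamma(α+S, β+n).
So α = 103 − 87 = 16 and β = 28 − 14 = 14.

Gamma(shape=16, rate=14)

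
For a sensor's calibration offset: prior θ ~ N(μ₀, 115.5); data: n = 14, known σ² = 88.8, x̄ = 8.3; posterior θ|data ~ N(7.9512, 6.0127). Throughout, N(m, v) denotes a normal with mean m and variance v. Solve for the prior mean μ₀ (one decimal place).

With known observation variance, the Normal–Normal posterior has precision τ_n = τ₀ + n/σ² and mean μ_n = (τ₀μ₀ + (n/σ²)x̄)/τ_n.
Here τ₀ = 1/115.5 = 0.008658 and τ_data = 14/88.8 = 0.157658, so τ_n = 0.166316.
Rearranging for μ₀: μ₀ = (μ_n·τ_n − τ_data·x̄)/τ₀ = (7.9512·0.166316 − 0.157658·8.3) / 0.008658 = 0.013850/0.008658 ≈ 1.6.

μ₀ = 1.6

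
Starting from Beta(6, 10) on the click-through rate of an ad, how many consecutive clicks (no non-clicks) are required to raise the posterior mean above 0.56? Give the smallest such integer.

After k clicks and 0 non-clicks the posterior is Beta(6+k, 10), with mean (6+k)/(6+10+k).
Set (6+k)/(16+k) > 0.56 and solve: k > (0.56·16 − 6)/(1 − 0.56) = 6.727.
The smallest integer exceeding 6.727 is 7, and checking k=7: (13)/(23) = 0.5652 > 0.56.

k = 7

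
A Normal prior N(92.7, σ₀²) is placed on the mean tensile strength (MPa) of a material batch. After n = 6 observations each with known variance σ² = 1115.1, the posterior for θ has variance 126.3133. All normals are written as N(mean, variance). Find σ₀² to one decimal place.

σ₀² = 394.3

For the Normal–Normal model with known σ², precisions add: τ_n = τ₀ + n/σ².
So 1/σ₀² = 1/126.3133 − 6/1115.1 = 0.007917 − 0.005381 = 0.002536.
Hence σ₀² = 1/0.002536 ≈ 394.3.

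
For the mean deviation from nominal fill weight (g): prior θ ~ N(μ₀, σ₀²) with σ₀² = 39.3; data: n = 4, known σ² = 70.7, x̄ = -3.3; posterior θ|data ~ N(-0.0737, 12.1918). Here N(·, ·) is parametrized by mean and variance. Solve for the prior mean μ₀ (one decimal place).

μ₀ = 7.1

The posterior mean is a precision-weighted average: μ_n = (τ₀μ₀ + τ_data·x̄)/(τ₀+τ_data), with τ₀=1/σ₀² and τ_data=n/σ².
Here τ₀ = 1/39.3 = 0.025445 and τ_data = 4/70.7 = 0.056577, so τ_n = 0.082022.
Rearranging for μ₀: μ₀ = (μ_n·τ_n − τ_data·x̄)/τ₀ = (-0.0737·0.082022 − 0.056577·-3.3) / 0.025445 = 0.180659/0.025445 ≈ 7.1.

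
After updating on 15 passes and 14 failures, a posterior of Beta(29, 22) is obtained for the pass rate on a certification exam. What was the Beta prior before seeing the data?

Beta(14, 8)

A Beta(a, b) prior with s successes and f failures in binomial data gives a Beta(a+s, b+f) posterior.
So a = 29 − 15 = 14 and b = 22 − 14 = 8.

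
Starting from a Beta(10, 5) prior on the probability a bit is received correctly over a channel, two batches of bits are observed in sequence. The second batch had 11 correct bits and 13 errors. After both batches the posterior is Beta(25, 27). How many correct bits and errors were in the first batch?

4 correct bits and 9 errors

Sequential conjugate updates are equivalent to a single update on the pooled data, so total successes = posterior α − prior α and total failures = posterior β − prior β.
Total across both batches: 25−10=15 correct bits, 27−5=22 errors.
Subtract the second batch: 15−11=4 correct bits and 22−13=9 errors.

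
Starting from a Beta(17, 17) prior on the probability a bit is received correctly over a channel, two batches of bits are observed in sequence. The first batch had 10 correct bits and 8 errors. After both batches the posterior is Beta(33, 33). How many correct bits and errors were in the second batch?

6 correct bits and 8 errors

Because Beta–binomial updating is additive in the counts, the combined data contributed (α_post−α_prior, β_post−β_prior) successes and failures.
Total across both batches: 33−17=16 correct bits, 33−17=16 errors.
Subtract the first batch: 16−10=6 correct bits and 16−8=8 errors.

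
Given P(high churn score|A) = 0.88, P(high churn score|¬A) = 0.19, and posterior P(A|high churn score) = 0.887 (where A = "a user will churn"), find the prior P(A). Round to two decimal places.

In odds form, posterior odds = prior odds × likelihood ratio, so prior odds = posterior odds ÷ LR.
Posterior odds = 0.887/(1−0.887) = 7.8496. LR = 0.88/0.19 = 4.6316.
Prior odds = 7.8496/4.6316 = 1.6948, so P(A) = 1.6948/(1+1.6948) ≈ 0.63.

P(A) = 0.63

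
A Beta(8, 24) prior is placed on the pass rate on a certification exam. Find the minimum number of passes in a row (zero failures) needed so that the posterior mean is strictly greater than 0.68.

k = 44

After k passes and 0 failures the posterior is Beta(8+k, 24), with mean (8+k)/(8+24+k).
Set (8+k)/(32+k) > 0.68 and solve: k > (0.68·32 − 8)/(1 − 0.68) = 43.000.
The smallest integer exceeding 43.000 is 44.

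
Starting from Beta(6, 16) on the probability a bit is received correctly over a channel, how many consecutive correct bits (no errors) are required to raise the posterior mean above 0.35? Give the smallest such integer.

k = 3

After k correct bits and 0 errors the posterior is Beta(6+k, 16), with mean (6+k)/(6+16+k).
Set (6+k)/(22+k) > 0.35 and solve: k > (0.35·22 − 6)/(1 − 0.35) = 2.615.
The smallest integer exceeding 2.615 is 3, and checking k=3: (9)/(25) = 0.3600 > 0.35.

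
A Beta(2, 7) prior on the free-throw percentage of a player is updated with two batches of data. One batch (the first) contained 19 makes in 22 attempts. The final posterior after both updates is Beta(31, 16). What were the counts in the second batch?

Sequential conjugate updates are equivalent to a single update on the pooled data, so total successes = posterior α − prior α and total failures = posterior β − prior β.
Total across both batches: 31−2=29 makes, 16−7=9 misses.
Subtract the first batch: 29−19=10 makes and 9−3=6 misses.

10 makes and 6 misses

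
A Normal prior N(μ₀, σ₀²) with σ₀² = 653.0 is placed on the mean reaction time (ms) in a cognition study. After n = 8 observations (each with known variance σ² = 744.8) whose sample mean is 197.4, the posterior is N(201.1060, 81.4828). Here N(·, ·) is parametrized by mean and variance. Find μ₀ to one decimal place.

The posterior mean is a precision-weighted average: μ_n = (τ₀μ₀ + τ_data·x̄)/(τ₀+τ_data), with τ₀=1/σ₀² and τ_data=n/σ².
Here τ₀ = 1/653.0 = 0.001531 and τ_data = 8/744.8 = 0.010741, so τ_n = 0.012272.
Rearranging for μ₀: μ₀ = (μ_n·τ_n − τ_data·x̄)/τ₀ = (201.1060·0.012272 − 0.010741·197.4) / 0.001531 = 0.347699/0.001531 ≈ 227.1.

μ₀ = 227.1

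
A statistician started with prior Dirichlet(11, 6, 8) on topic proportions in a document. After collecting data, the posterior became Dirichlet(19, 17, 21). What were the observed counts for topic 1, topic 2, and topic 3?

For a Dirichlet(α) prior with multinomial counts c, the posterior is Dirichlet(α + c) componentwise.
Counts are posterior − prior componentwise: 19−11=8, 17−6=11, 21−8=13.

counts (8, 11, 13)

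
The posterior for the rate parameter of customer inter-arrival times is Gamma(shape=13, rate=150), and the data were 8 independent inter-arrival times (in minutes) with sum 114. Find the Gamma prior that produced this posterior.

Gamma–exponential conjugacy: posterior shape = α + n, posterior rate = β + Σtᵢ.
So α = 13 − 8 = 5 and β = 150 − 114 = 36.

Gamma(shape=5, rate=36)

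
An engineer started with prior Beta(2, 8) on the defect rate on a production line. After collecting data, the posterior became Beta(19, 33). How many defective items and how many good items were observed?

17 defective items and 25 good items

Under Beta–binomial conjugacy the posterior parameters are (a+s, b+f).
So s = 19 − 2 = 17 and f = 33 − 8 = 25.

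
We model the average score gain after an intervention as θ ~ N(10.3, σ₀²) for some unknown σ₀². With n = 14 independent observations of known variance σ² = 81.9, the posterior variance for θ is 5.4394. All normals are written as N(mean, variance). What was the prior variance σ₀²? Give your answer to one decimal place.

Posterior precision equals prior precision plus data precision: 1/σ_n² = 1/σ₀² + n/σ².
So 1/σ₀² = 1/5.4394 − 14/81.9 = 0.183844 − 0.170940 = 0.012904.
Hence σ₀² = 1/0.012904 ≈ 77.5.

σ₀² = 77.5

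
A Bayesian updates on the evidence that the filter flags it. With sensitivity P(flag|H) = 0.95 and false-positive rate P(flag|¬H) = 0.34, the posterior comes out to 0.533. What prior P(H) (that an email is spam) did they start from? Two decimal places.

In odds form, posterior odds = prior odds × likelihood ratio, so prior odds = posterior odds ÷ LR.
Posterior odds = 0.533/(1−0.533) = 1.1413. LR = 0.95/0.34 = 2.7941.
Prior odds = 1.1413/2.7941 = 0.4085, so P(H) = 0.4085/(1+0.4085) ≈ 0.29.

P(H) = 0.29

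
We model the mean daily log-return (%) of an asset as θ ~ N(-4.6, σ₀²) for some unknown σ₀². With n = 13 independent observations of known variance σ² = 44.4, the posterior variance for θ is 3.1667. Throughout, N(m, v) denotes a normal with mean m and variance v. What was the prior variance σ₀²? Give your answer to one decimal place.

σ₀² = 43.5

For the Normal–Normal model with known σ², precisions add: τ_n = τ₀ + n/σ².
So 1/σ₀² = 1/3.1667 − 13/44.4 = 0.315786 − 0.292793 = 0.022993.
Hence σ₀² = 1/0.022993 ≈ 43.5.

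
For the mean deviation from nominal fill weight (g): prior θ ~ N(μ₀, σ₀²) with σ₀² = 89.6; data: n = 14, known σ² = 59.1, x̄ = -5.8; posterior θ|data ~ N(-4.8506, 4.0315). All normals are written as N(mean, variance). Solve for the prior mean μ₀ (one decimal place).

μ₀ = 15.3

With known observation variance, the Normal–Normal posterior has precision τ_n = τ₀ + n/σ² and mean μ_n = (τ₀μ₀ + (n/σ²)x̄)/τ_n.
Here τ₀ = 1/89.6 = 0.011161 and τ_data = 14/59.1 = 0.236887, so τ_n = 0.248048.
Rearranging for μ₀: μ₀ = (μ_n·τ_n − τ_data·x̄)/τ₀ = (-4.8506·0.248048 − 0.236887·-5.8) / 0.011161 = 0.170763/0.011161 ≈ 15.3.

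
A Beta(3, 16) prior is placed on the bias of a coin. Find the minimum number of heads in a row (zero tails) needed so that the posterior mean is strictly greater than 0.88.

k = 115

After k heads and 0 tails the posterior is Beta(3+k, 16), with mean (3+k)/(3+16+k).
Set (3+k)/(19+k) > 0.88 and solve: k > (0.88·19 − 3)/(1 − 0.88) = 114.333.
The smallest integer exceeding 114.333 is 115, and checking k=115: (118)/(134) = 0.8806 > 0.88.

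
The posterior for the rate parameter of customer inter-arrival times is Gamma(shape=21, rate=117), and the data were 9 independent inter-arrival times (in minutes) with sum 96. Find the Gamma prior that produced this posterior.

Gamma(shape=12, rate=21)

Gamma–exponential conjugacy: posterior shape = α + n, posterior rate = β + Σtᵢ.
So α = 21 − 9 = 12 and β = 117 − 96 = 21.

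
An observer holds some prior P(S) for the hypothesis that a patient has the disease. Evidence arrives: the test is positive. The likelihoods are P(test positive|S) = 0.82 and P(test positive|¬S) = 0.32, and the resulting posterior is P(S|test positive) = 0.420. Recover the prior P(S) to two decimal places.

In odds form, posterior odds = prior odds × likelihood ratio, so prior odds = posterior odds ÷ LR.
Posterior odds = 0.420/(1−0.420) = 0.7241. LR = 0.82/0.32 = 2.5625.
Prior odds = 0.7241/2.5625 = 0.2826, so P(S) = 0.2826/(1+0.2826) ≈ 0.22.

P(S) = 0.22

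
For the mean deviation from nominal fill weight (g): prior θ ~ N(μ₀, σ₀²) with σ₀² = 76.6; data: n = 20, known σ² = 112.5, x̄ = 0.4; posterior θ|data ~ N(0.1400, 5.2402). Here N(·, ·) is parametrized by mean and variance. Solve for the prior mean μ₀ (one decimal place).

With known observation variance, the Normal–Normal posterior has precision τ_n = τ₀ + n/σ² and mean μ_n = (τ₀μ₀ + (n/σ²)x̄)/τ_n.
Here τ₀ = 1/76.6 = 0.013055 and τ_data = 20/112.5 = 0.177778, so τ_n = 0.190833.
Rearranging for μ₀: μ₀ = (μ_n·τ_n − τ_data·x̄)/τ₀ = (0.1400·0.190833 − 0.177778·0.4) / 0.013055 = -0.044395/0.013055 ≈ -3.4.

μ₀ = -3.4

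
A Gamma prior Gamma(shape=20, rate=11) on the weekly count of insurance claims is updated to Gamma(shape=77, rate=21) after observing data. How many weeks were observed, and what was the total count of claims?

n = 10 weeks with total 57 claims

A Gamma(α, β) prior (rate parametrization) on a Poisson rate with n observations summing to S gives posterior Gamma(α+S, β+n).
Matching: Σxᵢ = 77 − 20 = 57 and n = 21 − 11 = 10.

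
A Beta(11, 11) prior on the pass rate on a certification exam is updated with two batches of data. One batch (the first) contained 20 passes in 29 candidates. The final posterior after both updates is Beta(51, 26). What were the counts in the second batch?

20 passes and 6 failures

Because Beta–binomial updating is additive in the counts, the combined data contributed (α_post−α_prior, β_post−β_prior) successes and failures.
Total across both batches: 51−11=40 passes, 26−11=15 failures.
Subtract the first batch: 40−20=20 passes and 15−9=6 failures.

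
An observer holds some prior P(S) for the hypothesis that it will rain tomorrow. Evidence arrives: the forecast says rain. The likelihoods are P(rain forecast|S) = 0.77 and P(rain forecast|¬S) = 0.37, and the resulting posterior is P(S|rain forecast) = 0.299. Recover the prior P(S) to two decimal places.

Bayes' rule in odds form gives O(S|E) = O(S)·[P(E|S)/P(E|¬S)], hence O(S) = O(S|E)/LR.
Posterior odds = 0.299/(1−0.299) = 0.4265. LR = 0.77/0.37 = 2.0811.
Prior odds = 0.4265/2.0811 = 0.2049, so P(S) = 0.2049/(1+0.2049) ≈ 0.17.

P(S) = 0.17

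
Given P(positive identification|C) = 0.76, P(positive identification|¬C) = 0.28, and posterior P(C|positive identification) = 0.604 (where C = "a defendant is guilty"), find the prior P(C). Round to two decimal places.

P(C) = 0.36

Bayes' rule in odds form gives O(C|E) = O(C)·[P(E|C)/P(E|¬C)], hence O(C) = O(C|E)/LR.
Posterior odds = 0.604/(1−0.604) = 1.5253. LR = 0.76/0.28 = 2.7143.
Prior odds = 1.5253/2.7143 = 0.5619, so P(C) = 0.5619/(1+0.5619) ≈ 0.36.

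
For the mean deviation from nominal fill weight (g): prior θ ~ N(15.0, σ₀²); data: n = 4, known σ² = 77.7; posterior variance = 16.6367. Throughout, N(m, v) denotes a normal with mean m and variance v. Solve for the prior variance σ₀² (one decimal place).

σ₀² = 115.9

Posterior precision equals prior precision plus data precision: 1/σ_n² = 1/σ₀² + n/σ².
So 1/σ₀² = 1/16.6367 − 4/77.7 = 0.060108 − 0.051480 = 0.008628.
Hence σ₀² = 1/0.008628 ≈ 115.9.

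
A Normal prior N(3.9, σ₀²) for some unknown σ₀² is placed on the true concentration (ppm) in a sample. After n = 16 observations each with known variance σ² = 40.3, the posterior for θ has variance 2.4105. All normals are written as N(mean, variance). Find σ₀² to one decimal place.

Posterior precision equals prior precision plus data precision: 1/σ_n² = 1/σ₀² + n/σ².
So 1/σ₀² = 1/2.4105 − 16/40.3 = 0.414852 − 0.397022 = 0.017830.
Hence σ₀² = 1/0.017830 ≈ 56.1.

σ₀² = 56.1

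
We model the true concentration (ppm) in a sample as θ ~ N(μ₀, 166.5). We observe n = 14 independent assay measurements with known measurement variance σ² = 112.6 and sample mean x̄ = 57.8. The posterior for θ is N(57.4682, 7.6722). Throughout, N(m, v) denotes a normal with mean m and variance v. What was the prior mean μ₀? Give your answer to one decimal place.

With known observation variance, the Normal–Normal posterior has precision τ_n = τ₀ + n/σ² and mean μ_n = (τ₀μ₀ + (n/σ²)x̄)/τ_n.
Here τ₀ = 1/166.5 = 0.006006 and τ_data = 14/112.6 = 0.124334, so τ_n = 0.130340.
Rearranging for μ₀: μ₀ = (μ_n·τ_n − τ_data·x̄)/τ₀ = (57.4682·0.130340 − 0.124334·57.8) / 0.006006 = 0.303900/0.006006 ≈ 50.6.

μ₀ = 50.6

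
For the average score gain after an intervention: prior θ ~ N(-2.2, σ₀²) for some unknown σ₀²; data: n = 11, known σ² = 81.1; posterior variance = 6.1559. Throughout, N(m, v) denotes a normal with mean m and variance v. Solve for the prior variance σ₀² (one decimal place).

For the Normal–Normal model with known σ², precisions add: τ_n = τ₀ + n/σ².
So 1/σ₀² = 1/6.1559 − 11/81.1 = 0.162446 − 0.135635 = 0.026811.
Hence σ₀² = 1/0.026811 ≈ 37.3.

σ₀² = 37.3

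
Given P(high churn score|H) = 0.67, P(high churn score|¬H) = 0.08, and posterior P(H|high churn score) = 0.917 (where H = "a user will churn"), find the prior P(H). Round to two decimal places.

In odds form, posterior odds = prior odds × likelihood ratio, so prior odds = posterior odds ÷ LR.
Posterior odds = 0.917/(1−0.917) = 11.0482. LR = 0.67/0.08 = 8.3750.
Prior odds = 11.0482/8.3750 = 1.3192, so P(H) = 1.3192/(1+1.3192) ≈ 0.57.

P(H) = 0.57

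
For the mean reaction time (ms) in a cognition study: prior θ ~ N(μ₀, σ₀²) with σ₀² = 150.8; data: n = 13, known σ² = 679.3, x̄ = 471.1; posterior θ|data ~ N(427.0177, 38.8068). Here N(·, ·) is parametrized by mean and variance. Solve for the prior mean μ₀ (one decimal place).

The posterior mean is a precision-weighted average: μ_n = (τ₀μ₀ + τ_data·x̄)/(τ₀+τ_data), with τ₀=1/σ₀² and τ_data=n/σ².
Here τ₀ = 1/150.8 = 0.006631 and τ_data = 13/679.3 = 0.019137, so τ_n = 0.025768.
Rearranging for μ₀: μ₀ = (μ_n·τ_n − τ_data·x̄)/τ₀ = (427.0177·0.025768 − 0.019137·471.1) / 0.006631 = 1.987951/0.006631 ≈ 299.8.

μ₀ = 299.8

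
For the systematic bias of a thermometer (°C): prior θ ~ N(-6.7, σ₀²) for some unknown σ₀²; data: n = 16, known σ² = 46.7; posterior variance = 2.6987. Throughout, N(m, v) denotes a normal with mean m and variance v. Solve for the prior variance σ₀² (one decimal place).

For the Normal–Normal model with known σ², precisions add: τ_n = τ₀ + n/σ².
So 1/σ₀² = 1/2.6987 − 16/46.7 = 0.370549 − 0.342612 = 0.027937.
Hence σ₀² = 1/0.027937 ≈ 35.8.

σ₀² = 35.8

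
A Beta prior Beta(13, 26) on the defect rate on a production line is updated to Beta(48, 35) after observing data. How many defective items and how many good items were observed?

35 defective items and 9 good items

A Beta(α, β) prior with s successes and f failures in binomial data gives a Beta(α+s, β+f) posterior.
So s = 48 − 13 = 35 and f = 35 − 26 = 9.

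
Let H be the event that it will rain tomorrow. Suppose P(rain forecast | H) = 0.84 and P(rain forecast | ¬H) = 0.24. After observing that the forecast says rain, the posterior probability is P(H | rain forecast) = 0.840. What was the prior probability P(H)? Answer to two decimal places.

P(H) = 0.60

In odds form, posterior odds = prior odds × likelihood ratio, so prior odds = posterior odds ÷ LR.
Posterior odds = 0.840/(1−0.840) = 5.2500. LR = 0.84/0.24 = 3.5000.
Prior odds = 5.2500/3.5000 = 1.5000, so P(H) = 1.5000/(1+1.5000) ≈ 0.60.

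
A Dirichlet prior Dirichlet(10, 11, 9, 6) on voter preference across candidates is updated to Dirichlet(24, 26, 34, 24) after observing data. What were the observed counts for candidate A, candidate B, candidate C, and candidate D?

counts (14, 15, 25, 18)

For a Dirichlet(α) prior with multinomial counts c, the posterior is Dirichlet(α + c) componentwise.
Counts are posterior − prior componentwise: 24−10=14, 26−11=15, 34−9=25, 24−6=18.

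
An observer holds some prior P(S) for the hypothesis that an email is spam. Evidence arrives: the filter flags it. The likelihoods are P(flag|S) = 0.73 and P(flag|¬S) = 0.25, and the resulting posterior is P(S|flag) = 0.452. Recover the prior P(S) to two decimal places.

In odds form, posterior odds = prior odds × likelihood ratio, so prior odds = posterior odds ÷ LR.
Posterior odds = 0.452/(1−0.452) = 0.8248. LR = 0.73/0.25 = 2.9200.
Prior odds = 0.8248/2.9200 = 0.2825, so P(S) = 0.2825/(1+0.2825) ≈ 0.22.

P(S) = 0.22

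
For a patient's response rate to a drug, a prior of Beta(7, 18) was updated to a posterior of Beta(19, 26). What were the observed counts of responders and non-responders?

12 responders and 8 non-responders

Beta is conjugate to the binomial likelihood: posterior = Beta(α+s, β+f).
So s = 19 − 7 = 12 and f = 26 − 18 = 8.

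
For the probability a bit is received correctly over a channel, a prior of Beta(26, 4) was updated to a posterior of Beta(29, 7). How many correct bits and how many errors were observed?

3 correct bits and 3 errors

Beta is conjugate to the binomial likelihood: posterior = Beta(α+s, β+f).
Match parameters: s=29−26=3, f=7−4=3.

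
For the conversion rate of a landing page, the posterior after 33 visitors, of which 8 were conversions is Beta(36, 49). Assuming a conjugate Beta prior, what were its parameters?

Beta is conjugate to the binomial likelihood: posterior = Beta(α+s, β+f).
Subtract the data counts: 36−8=28, 49−25=24.

Beta(28, 24)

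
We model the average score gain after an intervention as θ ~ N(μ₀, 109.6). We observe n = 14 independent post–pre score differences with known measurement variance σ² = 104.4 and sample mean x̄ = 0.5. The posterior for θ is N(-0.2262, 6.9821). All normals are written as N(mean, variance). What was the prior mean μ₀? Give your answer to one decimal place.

The posterior mean is a precision-weighted average: μ_n = (τ₀μ₀ + τ_data·x̄)/(τ₀+τ_data), with τ₀=1/σ₀² and τ_data=n/σ².
Here τ₀ = 1/109.6 = 0.009124 and τ_data = 14/104.4 = 0.134100, so τ_n = 0.143224.
Rearranging for μ₀: μ₀ = (μ_n·τ_n − τ_data·x̄)/τ₀ = (-0.2262·0.143224 − 0.134100·0.5) / 0.009124 = -0.099447/0.009124 ≈ -10.9.

μ₀ = -10.9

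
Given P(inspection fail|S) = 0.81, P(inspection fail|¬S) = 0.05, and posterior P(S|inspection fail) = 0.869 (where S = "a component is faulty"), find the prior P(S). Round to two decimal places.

P(S) = 0.29

In odds form, posterior odds = prior odds × likelihood ratio, so prior odds = posterior odds ÷ LR.
Posterior odds = 0.869/(1−0.869) = 6.6336. LR = 0.81/0.05 = 16.2000.
Prior odds = 6.6336/16.2000 = 0.4095, so P(S) = 0.4095/(1+0.4095) ≈ 0.29.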